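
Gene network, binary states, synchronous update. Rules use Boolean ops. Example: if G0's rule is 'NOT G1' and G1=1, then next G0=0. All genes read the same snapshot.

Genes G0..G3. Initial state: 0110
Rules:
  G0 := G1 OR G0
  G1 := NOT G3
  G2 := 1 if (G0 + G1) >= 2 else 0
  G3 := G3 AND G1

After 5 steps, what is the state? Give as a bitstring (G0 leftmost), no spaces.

Step 1: G0=G1|G0=1|0=1 G1=NOT G3=NOT 0=1 G2=(0+1>=2)=0 G3=G3&G1=0&1=0 -> 1100
Step 2: G0=G1|G0=1|1=1 G1=NOT G3=NOT 0=1 G2=(1+1>=2)=1 G3=G3&G1=0&1=0 -> 1110
Step 3: G0=G1|G0=1|1=1 G1=NOT G3=NOT 0=1 G2=(1+1>=2)=1 G3=G3&G1=0&1=0 -> 1110
Step 4: G0=G1|G0=1|1=1 G1=NOT G3=NOT 0=1 G2=(1+1>=2)=1 G3=G3&G1=0&1=0 -> 1110
Step 5: G0=G1|G0=1|1=1 G1=NOT G3=NOT 0=1 G2=(1+1>=2)=1 G3=G3&G1=0&1=0 -> 1110

1110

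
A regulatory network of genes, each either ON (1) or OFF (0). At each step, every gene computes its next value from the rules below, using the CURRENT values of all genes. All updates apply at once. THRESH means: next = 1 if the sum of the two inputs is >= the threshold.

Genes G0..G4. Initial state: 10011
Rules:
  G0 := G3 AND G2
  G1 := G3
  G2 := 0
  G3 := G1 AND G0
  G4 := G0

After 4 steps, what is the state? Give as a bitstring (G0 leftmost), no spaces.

Step 1: G0=G3&G2=1&0=0 G1=G3=1 G2=0(const) G3=G1&G0=0&1=0 G4=G0=1 -> 01001
Step 2: G0=G3&G2=0&0=0 G1=G3=0 G2=0(const) G3=G1&G0=1&0=0 G4=G0=0 -> 00000
Step 3: G0=G3&G2=0&0=0 G1=G3=0 G2=0(const) G3=G1&G0=0&0=0 G4=G0=0 -> 00000
Step 4: G0=G3&G2=0&0=0 G1=G3=0 G2=0(const) G3=G1&G0=0&0=0 G4=G0=0 -> 00000

00000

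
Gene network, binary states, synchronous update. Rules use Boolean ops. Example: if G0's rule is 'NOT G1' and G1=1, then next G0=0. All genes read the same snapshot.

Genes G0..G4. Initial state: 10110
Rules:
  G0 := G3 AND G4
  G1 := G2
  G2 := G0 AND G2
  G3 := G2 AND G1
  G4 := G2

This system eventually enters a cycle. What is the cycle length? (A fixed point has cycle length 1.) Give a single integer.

Answer: 1

Derivation:
Step 0: 10110
Step 1: G0=G3&G4=1&0=0 G1=G2=1 G2=G0&G2=1&1=1 G3=G2&G1=1&0=0 G4=G2=1 -> 01101
Step 2: G0=G3&G4=0&1=0 G1=G2=1 G2=G0&G2=0&1=0 G3=G2&G1=1&1=1 G4=G2=1 -> 01011
Step 3: G0=G3&G4=1&1=1 G1=G2=0 G2=G0&G2=0&0=0 G3=G2&G1=0&1=0 G4=G2=0 -> 10000
Step 4: G0=G3&G4=0&0=0 G1=G2=0 G2=G0&G2=1&0=0 G3=G2&G1=0&0=0 G4=G2=0 -> 00000
Step 5: G0=G3&G4=0&0=0 G1=G2=0 G2=G0&G2=0&0=0 G3=G2&G1=0&0=0 G4=G2=0 -> 00000
State from step 5 equals state from step 4 -> cycle length 1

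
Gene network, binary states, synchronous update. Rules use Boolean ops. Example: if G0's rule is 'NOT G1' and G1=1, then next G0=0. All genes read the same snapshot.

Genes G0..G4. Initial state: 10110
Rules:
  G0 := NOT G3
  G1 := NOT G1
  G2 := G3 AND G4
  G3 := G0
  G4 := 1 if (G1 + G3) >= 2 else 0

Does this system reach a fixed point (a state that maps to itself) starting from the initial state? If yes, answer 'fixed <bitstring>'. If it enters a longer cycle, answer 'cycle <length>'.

Step 0: 10110
Step 1: G0=NOT G3=NOT 1=0 G1=NOT G1=NOT 0=1 G2=G3&G4=1&0=0 G3=G0=1 G4=(0+1>=2)=0 -> 01010
Step 2: G0=NOT G3=NOT 1=0 G1=NOT G1=NOT 1=0 G2=G3&G4=1&0=0 G3=G0=0 G4=(1+1>=2)=1 -> 00001
Step 3: G0=NOT G3=NOT 0=1 G1=NOT G1=NOT 0=1 G2=G3&G4=0&1=0 G3=G0=0 G4=(0+0>=2)=0 -> 11000
Step 4: G0=NOT G3=NOT 0=1 G1=NOT G1=NOT 1=0 G2=G3&G4=0&0=0 G3=G0=1 G4=(1+0>=2)=0 -> 10010
Step 5: G0=NOT G3=NOT 1=0 G1=NOT G1=NOT 0=1 G2=G3&G4=1&0=0 G3=G0=1 G4=(0+1>=2)=0 -> 01010
Cycle of length 4 starting at step 1 -> no fixed point

Answer: cycle 4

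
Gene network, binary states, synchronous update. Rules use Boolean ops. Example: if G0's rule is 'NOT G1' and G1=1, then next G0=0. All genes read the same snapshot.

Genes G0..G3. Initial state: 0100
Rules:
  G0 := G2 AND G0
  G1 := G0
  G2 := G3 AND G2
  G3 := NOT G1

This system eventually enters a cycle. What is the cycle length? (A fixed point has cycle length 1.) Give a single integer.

Step 0: 0100
Step 1: G0=G2&G0=0&0=0 G1=G0=0 G2=G3&G2=0&0=0 G3=NOT G1=NOT 1=0 -> 0000
Step 2: G0=G2&G0=0&0=0 G1=G0=0 G2=G3&G2=0&0=0 G3=NOT G1=NOT 0=1 -> 0001
Step 3: G0=G2&G0=0&0=0 G1=G0=0 G2=G3&G2=1&0=0 G3=NOT G1=NOT 0=1 -> 0001
State from step 3 equals state from step 2 -> cycle length 1

Answer: 1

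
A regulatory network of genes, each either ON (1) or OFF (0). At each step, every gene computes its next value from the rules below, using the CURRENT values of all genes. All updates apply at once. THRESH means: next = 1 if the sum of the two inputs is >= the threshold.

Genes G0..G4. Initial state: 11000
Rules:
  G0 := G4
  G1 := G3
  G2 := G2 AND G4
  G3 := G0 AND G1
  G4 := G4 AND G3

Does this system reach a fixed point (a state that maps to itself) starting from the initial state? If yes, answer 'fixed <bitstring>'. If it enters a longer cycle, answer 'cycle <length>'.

Step 0: 11000
Step 1: G0=G4=0 G1=G3=0 G2=G2&G4=0&0=0 G3=G0&G1=1&1=1 G4=G4&G3=0&0=0 -> 00010
Step 2: G0=G4=0 G1=G3=1 G2=G2&G4=0&0=0 G3=G0&G1=0&0=0 G4=G4&G3=0&1=0 -> 01000
Step 3: G0=G4=0 G1=G3=0 G2=G2&G4=0&0=0 G3=G0&G1=0&1=0 G4=G4&G3=0&0=0 -> 00000
Step 4: G0=G4=0 G1=G3=0 G2=G2&G4=0&0=0 G3=G0&G1=0&0=0 G4=G4&G3=0&0=0 -> 00000
Fixed point reached at step 3: 00000

Answer: fixed 00000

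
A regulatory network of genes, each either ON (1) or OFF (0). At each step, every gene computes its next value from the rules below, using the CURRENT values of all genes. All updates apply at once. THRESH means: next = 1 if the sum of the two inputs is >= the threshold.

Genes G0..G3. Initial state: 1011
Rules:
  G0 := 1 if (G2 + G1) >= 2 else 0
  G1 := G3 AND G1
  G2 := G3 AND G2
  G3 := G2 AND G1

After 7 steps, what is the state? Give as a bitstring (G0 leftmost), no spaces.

Step 1: G0=(1+0>=2)=0 G1=G3&G1=1&0=0 G2=G3&G2=1&1=1 G3=G2&G1=1&0=0 -> 0010
Step 2: G0=(1+0>=2)=0 G1=G3&G1=0&0=0 G2=G3&G2=0&1=0 G3=G2&G1=1&0=0 -> 0000
Step 3: G0=(0+0>=2)=0 G1=G3&G1=0&0=0 G2=G3&G2=0&0=0 G3=G2&G1=0&0=0 -> 0000
Step 4: G0=(0+0>=2)=0 G1=G3&G1=0&0=0 G2=G3&G2=0&0=0 G3=G2&G1=0&0=0 -> 0000
Step 5: G0=(0+0>=2)=0 G1=G3&G1=0&0=0 G2=G3&G2=0&0=0 G3=G2&G1=0&0=0 -> 0000
Step 6: G0=(0+0>=2)=0 G1=G3&G1=0&0=0 G2=G3&G2=0&0=0 G3=G2&G1=0&0=0 -> 0000
Step 7: G0=(0+0>=2)=0 G1=G3&G1=0&0=0 G2=G3&G2=0&0=0 G3=G2&G1=0&0=0 -> 0000

0000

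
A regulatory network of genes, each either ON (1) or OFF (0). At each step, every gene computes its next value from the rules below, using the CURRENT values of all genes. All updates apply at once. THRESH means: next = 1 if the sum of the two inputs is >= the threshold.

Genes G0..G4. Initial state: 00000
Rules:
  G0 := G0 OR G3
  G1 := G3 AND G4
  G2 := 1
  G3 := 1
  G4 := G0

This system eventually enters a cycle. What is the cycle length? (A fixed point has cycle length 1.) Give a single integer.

Answer: 1

Derivation:
Step 0: 00000
Step 1: G0=G0|G3=0|0=0 G1=G3&G4=0&0=0 G2=1(const) G3=1(const) G4=G0=0 -> 00110
Step 2: G0=G0|G3=0|1=1 G1=G3&G4=1&0=0 G2=1(const) G3=1(const) G4=G0=0 -> 10110
Step 3: G0=G0|G3=1|1=1 G1=G3&G4=1&0=0 G2=1(const) G3=1(const) G4=G0=1 -> 10111
Step 4: G0=G0|G3=1|1=1 G1=G3&G4=1&1=1 G2=1(const) G3=1(const) G4=G0=1 -> 11111
Step 5: G0=G0|G3=1|1=1 G1=G3&G4=1&1=1 G2=1(const) G3=1(const) G4=G0=1 -> 11111
State from step 5 equals state from step 4 -> cycle length 1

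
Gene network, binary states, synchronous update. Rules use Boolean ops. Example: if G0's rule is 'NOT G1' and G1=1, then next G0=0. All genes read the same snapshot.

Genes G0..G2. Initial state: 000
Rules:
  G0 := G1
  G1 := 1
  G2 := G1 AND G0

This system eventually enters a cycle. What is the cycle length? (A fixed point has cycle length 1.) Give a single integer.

Answer: 1

Derivation:
Step 0: 000
Step 1: G0=G1=0 G1=1(const) G2=G1&G0=0&0=0 -> 010
Step 2: G0=G1=1 G1=1(const) G2=G1&G0=1&0=0 -> 110
Step 3: G0=G1=1 G1=1(const) G2=G1&G0=1&1=1 -> 111
Step 4: G0=G1=1 G1=1(const) G2=G1&G0=1&1=1 -> 111
State from step 4 equals state from step 3 -> cycle length 1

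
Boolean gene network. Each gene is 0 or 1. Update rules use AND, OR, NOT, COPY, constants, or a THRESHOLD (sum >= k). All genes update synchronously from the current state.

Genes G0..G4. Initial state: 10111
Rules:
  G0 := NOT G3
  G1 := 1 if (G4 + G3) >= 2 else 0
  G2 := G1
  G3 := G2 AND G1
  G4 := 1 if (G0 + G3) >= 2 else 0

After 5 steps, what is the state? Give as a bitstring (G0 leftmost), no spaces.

Step 1: G0=NOT G3=NOT 1=0 G1=(1+1>=2)=1 G2=G1=0 G3=G2&G1=1&0=0 G4=(1+1>=2)=1 -> 01001
Step 2: G0=NOT G3=NOT 0=1 G1=(1+0>=2)=0 G2=G1=1 G3=G2&G1=0&1=0 G4=(0+0>=2)=0 -> 10100
Step 3: G0=NOT G3=NOT 0=1 G1=(0+0>=2)=0 G2=G1=0 G3=G2&G1=1&0=0 G4=(1+0>=2)=0 -> 10000
Step 4: G0=NOT G3=NOT 0=1 G1=(0+0>=2)=0 G2=G1=0 G3=G2&G1=0&0=0 G4=(1+0>=2)=0 -> 10000
Step 5: G0=NOT G3=NOT 0=1 G1=(0+0>=2)=0 G2=G1=0 G3=G2&G1=0&0=0 G4=(1+0>=2)=0 -> 10000

10000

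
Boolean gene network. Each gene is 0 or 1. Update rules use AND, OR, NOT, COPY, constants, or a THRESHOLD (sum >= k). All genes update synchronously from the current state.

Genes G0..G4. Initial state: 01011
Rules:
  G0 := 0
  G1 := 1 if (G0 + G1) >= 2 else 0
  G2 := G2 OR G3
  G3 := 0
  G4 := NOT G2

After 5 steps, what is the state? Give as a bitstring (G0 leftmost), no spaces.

Step 1: G0=0(const) G1=(0+1>=2)=0 G2=G2|G3=0|1=1 G3=0(const) G4=NOT G2=NOT 0=1 -> 00101
Step 2: G0=0(const) G1=(0+0>=2)=0 G2=G2|G3=1|0=1 G3=0(const) G4=NOT G2=NOT 1=0 -> 00100
Step 3: G0=0(const) G1=(0+0>=2)=0 G2=G2|G3=1|0=1 G3=0(const) G4=NOT G2=NOT 1=0 -> 00100
Step 4: G0=0(const) G1=(0+0>=2)=0 G2=G2|G3=1|0=1 G3=0(const) G4=NOT G2=NOT 1=0 -> 00100
Step 5: G0=0(const) G1=(0+0>=2)=0 G2=G2|G3=1|0=1 G3=0(const) G4=NOT G2=NOT 1=0 -> 00100

00100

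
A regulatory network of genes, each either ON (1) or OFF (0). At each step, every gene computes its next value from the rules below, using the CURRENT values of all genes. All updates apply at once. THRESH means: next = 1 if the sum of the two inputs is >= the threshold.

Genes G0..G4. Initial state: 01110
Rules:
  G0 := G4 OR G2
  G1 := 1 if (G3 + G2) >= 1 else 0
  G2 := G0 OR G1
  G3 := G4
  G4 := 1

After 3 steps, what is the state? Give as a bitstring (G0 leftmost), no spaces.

Step 1: G0=G4|G2=0|1=1 G1=(1+1>=1)=1 G2=G0|G1=0|1=1 G3=G4=0 G4=1(const) -> 11101
Step 2: G0=G4|G2=1|1=1 G1=(0+1>=1)=1 G2=G0|G1=1|1=1 G3=G4=1 G4=1(const) -> 11111
Step 3: G0=G4|G2=1|1=1 G1=(1+1>=1)=1 G2=G0|G1=1|1=1 G3=G4=1 G4=1(const) -> 11111

11111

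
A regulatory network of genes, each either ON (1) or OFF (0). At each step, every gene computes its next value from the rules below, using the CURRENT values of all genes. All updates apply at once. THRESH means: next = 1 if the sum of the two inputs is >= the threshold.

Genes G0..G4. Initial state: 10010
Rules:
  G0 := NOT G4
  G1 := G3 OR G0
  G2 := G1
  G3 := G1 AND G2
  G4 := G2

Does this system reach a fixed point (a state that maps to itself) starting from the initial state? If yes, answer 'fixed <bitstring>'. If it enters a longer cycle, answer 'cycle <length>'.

Answer: fixed 01111

Derivation:
Step 0: 10010
Step 1: G0=NOT G4=NOT 0=1 G1=G3|G0=1|1=1 G2=G1=0 G3=G1&G2=0&0=0 G4=G2=0 -> 11000
Step 2: G0=NOT G4=NOT 0=1 G1=G3|G0=0|1=1 G2=G1=1 G3=G1&G2=1&0=0 G4=G2=0 -> 11100
Step 3: G0=NOT G4=NOT 0=1 G1=G3|G0=0|1=1 G2=G1=1 G3=G1&G2=1&1=1 G4=G2=1 -> 11111
Step 4: G0=NOT G4=NOT 1=0 G1=G3|G0=1|1=1 G2=G1=1 G3=G1&G2=1&1=1 G4=G2=1 -> 01111
Step 5: G0=NOT G4=NOT 1=0 G1=G3|G0=1|0=1 G2=G1=1 G3=G1&G2=1&1=1 G4=G2=1 -> 01111
Fixed point reached at step 4: 01111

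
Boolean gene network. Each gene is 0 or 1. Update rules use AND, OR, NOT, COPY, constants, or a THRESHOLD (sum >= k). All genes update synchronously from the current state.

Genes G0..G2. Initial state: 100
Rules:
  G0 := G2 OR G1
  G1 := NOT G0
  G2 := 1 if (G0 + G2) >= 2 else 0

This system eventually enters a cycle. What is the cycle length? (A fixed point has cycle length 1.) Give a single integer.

Answer: 4

Derivation:
Step 0: 100
Step 1: G0=G2|G1=0|0=0 G1=NOT G0=NOT 1=0 G2=(1+0>=2)=0 -> 000
Step 2: G0=G2|G1=0|0=0 G1=NOT G0=NOT 0=1 G2=(0+0>=2)=0 -> 010
Step 3: G0=G2|G1=0|1=1 G1=NOT G0=NOT 0=1 G2=(0+0>=2)=0 -> 110
Step 4: G0=G2|G1=0|1=1 G1=NOT G0=NOT 1=0 G2=(1+0>=2)=0 -> 100
State from step 4 equals state from step 0 -> cycle length 4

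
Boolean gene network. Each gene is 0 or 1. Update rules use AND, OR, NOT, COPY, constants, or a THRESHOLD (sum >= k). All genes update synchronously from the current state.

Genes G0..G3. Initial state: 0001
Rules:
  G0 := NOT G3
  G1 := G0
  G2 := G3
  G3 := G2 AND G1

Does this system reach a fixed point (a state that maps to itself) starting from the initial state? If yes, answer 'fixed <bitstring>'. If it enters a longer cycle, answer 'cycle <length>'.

Answer: fixed 1100

Derivation:
Step 0: 0001
Step 1: G0=NOT G3=NOT 1=0 G1=G0=0 G2=G3=1 G3=G2&G1=0&0=0 -> 0010
Step 2: G0=NOT G3=NOT 0=1 G1=G0=0 G2=G3=0 G3=G2&G1=1&0=0 -> 1000
Step 3: G0=NOT G3=NOT 0=1 G1=G0=1 G2=G3=0 G3=G2&G1=0&0=0 -> 1100
Step 4: G0=NOT G3=NOT 0=1 G1=G0=1 G2=G3=0 G3=G2&G1=0&1=0 -> 1100
Fixed point reached at step 3: 1100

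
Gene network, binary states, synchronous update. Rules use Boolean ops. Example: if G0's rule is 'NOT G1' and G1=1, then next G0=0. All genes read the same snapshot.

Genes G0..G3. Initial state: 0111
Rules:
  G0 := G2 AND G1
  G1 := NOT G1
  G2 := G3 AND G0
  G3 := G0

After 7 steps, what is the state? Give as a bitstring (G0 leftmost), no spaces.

Step 1: G0=G2&G1=1&1=1 G1=NOT G1=NOT 1=0 G2=G3&G0=1&0=0 G3=G0=0 -> 1000
Step 2: G0=G2&G1=0&0=0 G1=NOT G1=NOT 0=1 G2=G3&G0=0&1=0 G3=G0=1 -> 0101
Step 3: G0=G2&G1=0&1=0 G1=NOT G1=NOT 1=0 G2=G3&G0=1&0=0 G3=G0=0 -> 0000
Step 4: G0=G2&G1=0&0=0 G1=NOT G1=NOT 0=1 G2=G3&G0=0&0=0 G3=G0=0 -> 0100
Step 5: G0=G2&G1=0&1=0 G1=NOT G1=NOT 1=0 G2=G3&G0=0&0=0 G3=G0=0 -> 0000
Step 6: G0=G2&G1=0&0=0 G1=NOT G1=NOT 0=1 G2=G3&G0=0&0=0 G3=G0=0 -> 0100
Step 7: G0=G2&G1=0&1=0 G1=NOT G1=NOT 1=0 G2=G3&G0=0&0=0 G3=G0=0 -> 0000

0000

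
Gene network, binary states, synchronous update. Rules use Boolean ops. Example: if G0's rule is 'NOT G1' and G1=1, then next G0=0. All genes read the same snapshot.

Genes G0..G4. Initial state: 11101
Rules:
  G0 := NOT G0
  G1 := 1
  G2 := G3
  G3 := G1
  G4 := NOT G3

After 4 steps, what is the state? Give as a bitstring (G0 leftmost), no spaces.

Step 1: G0=NOT G0=NOT 1=0 G1=1(const) G2=G3=0 G3=G1=1 G4=NOT G3=NOT 0=1 -> 01011
Step 2: G0=NOT G0=NOT 0=1 G1=1(const) G2=G3=1 G3=G1=1 G4=NOT G3=NOT 1=0 -> 11110
Step 3: G0=NOT G0=NOT 1=0 G1=1(const) G2=G3=1 G3=G1=1 G4=NOT G3=NOT 1=0 -> 01110
Step 4: G0=NOT G0=NOT 0=1 G1=1(const) G2=G3=1 G3=G1=1 G4=NOT G3=NOT 1=0 -> 11110

11110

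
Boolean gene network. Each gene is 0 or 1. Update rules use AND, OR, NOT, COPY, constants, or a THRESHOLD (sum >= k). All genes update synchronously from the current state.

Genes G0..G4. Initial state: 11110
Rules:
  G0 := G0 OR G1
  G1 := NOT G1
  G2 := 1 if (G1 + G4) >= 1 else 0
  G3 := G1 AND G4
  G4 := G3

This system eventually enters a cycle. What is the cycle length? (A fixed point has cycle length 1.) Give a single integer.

Step 0: 11110
Step 1: G0=G0|G1=1|1=1 G1=NOT G1=NOT 1=0 G2=(1+0>=1)=1 G3=G1&G4=1&0=0 G4=G3=1 -> 10101
Step 2: G0=G0|G1=1|0=1 G1=NOT G1=NOT 0=1 G2=(0+1>=1)=1 G3=G1&G4=0&1=0 G4=G3=0 -> 11100
Step 3: G0=G0|G1=1|1=1 G1=NOT G1=NOT 1=0 G2=(1+0>=1)=1 G3=G1&G4=1&0=0 G4=G3=0 -> 10100
Step 4: G0=G0|G1=1|0=1 G1=NOT G1=NOT 0=1 G2=(0+0>=1)=0 G3=G1&G4=0&0=0 G4=G3=0 -> 11000
Step 5: G0=G0|G1=1|1=1 G1=NOT G1=NOT 1=0 G2=(1+0>=1)=1 G3=G1&G4=1&0=0 G4=G3=0 -> 10100
State from step 5 equals state from step 3 -> cycle length 2

Answer: 2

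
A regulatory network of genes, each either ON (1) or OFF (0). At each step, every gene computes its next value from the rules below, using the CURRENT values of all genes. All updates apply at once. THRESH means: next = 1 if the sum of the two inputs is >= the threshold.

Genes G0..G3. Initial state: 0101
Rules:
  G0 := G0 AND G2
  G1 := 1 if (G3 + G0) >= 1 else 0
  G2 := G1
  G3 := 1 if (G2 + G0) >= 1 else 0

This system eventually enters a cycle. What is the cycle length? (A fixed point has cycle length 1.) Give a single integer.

Step 0: 0101
Step 1: G0=G0&G2=0&0=0 G1=(1+0>=1)=1 G2=G1=1 G3=(0+0>=1)=0 -> 0110
Step 2: G0=G0&G2=0&1=0 G1=(0+0>=1)=0 G2=G1=1 G3=(1+0>=1)=1 -> 0011
Step 3: G0=G0&G2=0&1=0 G1=(1+0>=1)=1 G2=G1=0 G3=(1+0>=1)=1 -> 0101
State from step 3 equals state from step 0 -> cycle length 3

Answer: 3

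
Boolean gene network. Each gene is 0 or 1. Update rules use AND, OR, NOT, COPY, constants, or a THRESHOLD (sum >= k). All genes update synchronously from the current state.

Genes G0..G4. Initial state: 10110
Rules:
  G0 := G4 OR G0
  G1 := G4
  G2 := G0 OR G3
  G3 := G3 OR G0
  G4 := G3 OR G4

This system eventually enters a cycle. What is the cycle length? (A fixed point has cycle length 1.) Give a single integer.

Step 0: 10110
Step 1: G0=G4|G0=0|1=1 G1=G4=0 G2=G0|G3=1|1=1 G3=G3|G0=1|1=1 G4=G3|G4=1|0=1 -> 10111
Step 2: G0=G4|G0=1|1=1 G1=G4=1 G2=G0|G3=1|1=1 G3=G3|G0=1|1=1 G4=G3|G4=1|1=1 -> 11111
Step 3: G0=G4|G0=1|1=1 G1=G4=1 G2=G0|G3=1|1=1 G3=G3|G0=1|1=1 G4=G3|G4=1|1=1 -> 11111
State from step 3 equals state from step 2 -> cycle length 1

Answer: 1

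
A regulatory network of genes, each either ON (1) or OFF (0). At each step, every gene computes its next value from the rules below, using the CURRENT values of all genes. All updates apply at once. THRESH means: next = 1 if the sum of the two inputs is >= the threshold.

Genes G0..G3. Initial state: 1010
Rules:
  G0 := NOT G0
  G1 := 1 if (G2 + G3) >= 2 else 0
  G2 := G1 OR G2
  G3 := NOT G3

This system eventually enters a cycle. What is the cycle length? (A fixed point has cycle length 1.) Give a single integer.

Step 0: 1010
Step 1: G0=NOT G0=NOT 1=0 G1=(1+0>=2)=0 G2=G1|G2=0|1=1 G3=NOT G3=NOT 0=1 -> 0011
Step 2: G0=NOT G0=NOT 0=1 G1=(1+1>=2)=1 G2=G1|G2=0|1=1 G3=NOT G3=NOT 1=0 -> 1110
Step 3: G0=NOT G0=NOT 1=0 G1=(1+0>=2)=0 G2=G1|G2=1|1=1 G3=NOT G3=NOT 0=1 -> 0011
State from step 3 equals state from step 1 -> cycle length 2

Answer: 2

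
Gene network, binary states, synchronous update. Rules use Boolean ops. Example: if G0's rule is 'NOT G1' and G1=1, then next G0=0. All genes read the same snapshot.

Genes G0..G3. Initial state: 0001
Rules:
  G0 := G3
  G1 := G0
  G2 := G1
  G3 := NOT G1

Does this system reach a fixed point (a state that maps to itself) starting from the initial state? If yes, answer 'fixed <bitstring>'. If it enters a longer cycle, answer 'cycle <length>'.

Step 0: 0001
Step 1: G0=G3=1 G1=G0=0 G2=G1=0 G3=NOT G1=NOT 0=1 -> 1001
Step 2: G0=G3=1 G1=G0=1 G2=G1=0 G3=NOT G1=NOT 0=1 -> 1101
Step 3: G0=G3=1 G1=G0=1 G2=G1=1 G3=NOT G1=NOT 1=0 -> 1110
Step 4: G0=G3=0 G1=G0=1 G2=G1=1 G3=NOT G1=NOT 1=0 -> 0110
Step 5: G0=G3=0 G1=G0=0 G2=G1=1 G3=NOT G1=NOT 1=0 -> 0010
Step 6: G0=G3=0 G1=G0=0 G2=G1=0 G3=NOT G1=NOT 0=1 -> 0001
Cycle of length 6 starting at step 0 -> no fixed point

Answer: cycle 6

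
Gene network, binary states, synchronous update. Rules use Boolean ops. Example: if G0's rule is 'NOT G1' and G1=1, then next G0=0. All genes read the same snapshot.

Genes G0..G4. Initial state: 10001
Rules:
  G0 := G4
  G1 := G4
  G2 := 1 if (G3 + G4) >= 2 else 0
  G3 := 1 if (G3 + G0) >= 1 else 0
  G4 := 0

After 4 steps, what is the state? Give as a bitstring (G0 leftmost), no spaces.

Step 1: G0=G4=1 G1=G4=1 G2=(0+1>=2)=0 G3=(0+1>=1)=1 G4=0(const) -> 11010
Step 2: G0=G4=0 G1=G4=0 G2=(1+0>=2)=0 G3=(1+1>=1)=1 G4=0(const) -> 00010
Step 3: G0=G4=0 G1=G4=0 G2=(1+0>=2)=0 G3=(1+0>=1)=1 G4=0(const) -> 00010
Step 4: G0=G4=0 G1=G4=0 G2=(1+0>=2)=0 G3=(1+0>=1)=1 G4=0(const) -> 00010

00010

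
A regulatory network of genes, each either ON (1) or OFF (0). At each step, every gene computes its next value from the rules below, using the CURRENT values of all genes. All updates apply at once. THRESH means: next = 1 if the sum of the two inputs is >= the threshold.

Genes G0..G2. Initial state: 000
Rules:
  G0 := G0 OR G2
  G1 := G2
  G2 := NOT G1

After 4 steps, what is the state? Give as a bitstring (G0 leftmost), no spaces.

Step 1: G0=G0|G2=0|0=0 G1=G2=0 G2=NOT G1=NOT 0=1 -> 001
Step 2: G0=G0|G2=0|1=1 G1=G2=1 G2=NOT G1=NOT 0=1 -> 111
Step 3: G0=G0|G2=1|1=1 G1=G2=1 G2=NOT G1=NOT 1=0 -> 110
Step 4: G0=G0|G2=1|0=1 G1=G2=0 G2=NOT G1=NOT 1=0 -> 100

100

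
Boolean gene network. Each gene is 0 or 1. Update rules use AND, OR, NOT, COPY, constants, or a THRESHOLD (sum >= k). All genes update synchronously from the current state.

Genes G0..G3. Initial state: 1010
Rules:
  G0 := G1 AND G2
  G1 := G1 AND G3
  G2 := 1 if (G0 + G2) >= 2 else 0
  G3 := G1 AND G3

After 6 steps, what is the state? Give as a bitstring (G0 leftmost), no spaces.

Step 1: G0=G1&G2=0&1=0 G1=G1&G3=0&0=0 G2=(1+1>=2)=1 G3=G1&G3=0&0=0 -> 0010
Step 2: G0=G1&G2=0&1=0 G1=G1&G3=0&0=0 G2=(0+1>=2)=0 G3=G1&G3=0&0=0 -> 0000
Step 3: G0=G1&G2=0&0=0 G1=G1&G3=0&0=0 G2=(0+0>=2)=0 G3=G1&G3=0&0=0 -> 0000
Step 4: G0=G1&G2=0&0=0 G1=G1&G3=0&0=0 G2=(0+0>=2)=0 G3=G1&G3=0&0=0 -> 0000
Step 5: G0=G1&G2=0&0=0 G1=G1&G3=0&0=0 G2=(0+0>=2)=0 G3=G1&G3=0&0=0 -> 0000
Step 6: G0=G1&G2=0&0=0 G1=G1&G3=0&0=0 G2=(0+0>=2)=0 G3=G1&G3=0&0=0 -> 0000

0000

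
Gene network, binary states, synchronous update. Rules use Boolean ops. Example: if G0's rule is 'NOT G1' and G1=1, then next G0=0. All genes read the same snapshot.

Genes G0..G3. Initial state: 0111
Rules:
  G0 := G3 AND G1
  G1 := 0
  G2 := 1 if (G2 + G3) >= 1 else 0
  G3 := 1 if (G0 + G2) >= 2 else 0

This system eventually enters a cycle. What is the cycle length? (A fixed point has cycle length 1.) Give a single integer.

Answer: 1

Derivation:
Step 0: 0111
Step 1: G0=G3&G1=1&1=1 G1=0(const) G2=(1+1>=1)=1 G3=(0+1>=2)=0 -> 1010
Step 2: G0=G3&G1=0&0=0 G1=0(const) G2=(1+0>=1)=1 G3=(1+1>=2)=1 -> 0011
Step 3: G0=G3&G1=1&0=0 G1=0(const) G2=(1+1>=1)=1 G3=(0+1>=2)=0 -> 0010
Step 4: G0=G3&G1=0&0=0 G1=0(const) G2=(1+0>=1)=1 G3=(0+1>=2)=0 -> 0010
State from step 4 equals state from step 3 -> cycle length 1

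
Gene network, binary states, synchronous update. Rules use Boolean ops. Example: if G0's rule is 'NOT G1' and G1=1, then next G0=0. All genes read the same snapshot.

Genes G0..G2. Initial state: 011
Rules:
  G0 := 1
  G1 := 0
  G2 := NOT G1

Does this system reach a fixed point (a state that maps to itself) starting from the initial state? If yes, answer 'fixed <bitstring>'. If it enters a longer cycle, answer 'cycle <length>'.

Answer: fixed 101

Derivation:
Step 0: 011
Step 1: G0=1(const) G1=0(const) G2=NOT G1=NOT 1=0 -> 100
Step 2: G0=1(const) G1=0(const) G2=NOT G1=NOT 0=1 -> 101
Step 3: G0=1(const) G1=0(const) G2=NOT G1=NOT 0=1 -> 101
Fixed point reached at step 2: 101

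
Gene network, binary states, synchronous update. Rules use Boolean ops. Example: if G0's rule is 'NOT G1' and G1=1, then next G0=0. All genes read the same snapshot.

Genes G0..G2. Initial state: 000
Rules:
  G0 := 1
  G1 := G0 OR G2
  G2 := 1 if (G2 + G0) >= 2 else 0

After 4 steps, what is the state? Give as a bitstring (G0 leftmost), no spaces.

Step 1: G0=1(const) G1=G0|G2=0|0=0 G2=(0+0>=2)=0 -> 100
Step 2: G0=1(const) G1=G0|G2=1|0=1 G2=(0+1>=2)=0 -> 110
Step 3: G0=1(const) G1=G0|G2=1|0=1 G2=(0+1>=2)=0 -> 110
Step 4: G0=1(const) G1=G0|G2=1|0=1 G2=(0+1>=2)=0 -> 110

110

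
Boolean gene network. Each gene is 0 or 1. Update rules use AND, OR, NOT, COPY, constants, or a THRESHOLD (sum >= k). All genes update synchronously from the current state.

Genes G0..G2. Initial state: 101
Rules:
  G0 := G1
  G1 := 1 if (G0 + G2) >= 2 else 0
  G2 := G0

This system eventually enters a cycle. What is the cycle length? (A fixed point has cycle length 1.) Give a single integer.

Step 0: 101
Step 1: G0=G1=0 G1=(1+1>=2)=1 G2=G0=1 -> 011
Step 2: G0=G1=1 G1=(0+1>=2)=0 G2=G0=0 -> 100
Step 3: G0=G1=0 G1=(1+0>=2)=0 G2=G0=1 -> 001
Step 4: G0=G1=0 G1=(0+1>=2)=0 G2=G0=0 -> 000
Step 5: G0=G1=0 G1=(0+0>=2)=0 G2=G0=0 -> 000
State from step 5 equals state from step 4 -> cycle length 1

Answer: 1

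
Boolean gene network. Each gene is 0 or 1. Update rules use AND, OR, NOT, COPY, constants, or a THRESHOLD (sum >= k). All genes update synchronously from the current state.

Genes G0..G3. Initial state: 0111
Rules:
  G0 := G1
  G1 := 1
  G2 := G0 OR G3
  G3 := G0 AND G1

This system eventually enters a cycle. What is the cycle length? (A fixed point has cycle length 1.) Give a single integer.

Answer: 1

Derivation:
Step 0: 0111
Step 1: G0=G1=1 G1=1(const) G2=G0|G3=0|1=1 G3=G0&G1=0&1=0 -> 1110
Step 2: G0=G1=1 G1=1(const) G2=G0|G3=1|0=1 G3=G0&G1=1&1=1 -> 1111
Step 3: G0=G1=1 G1=1(const) G2=G0|G3=1|1=1 G3=G0&G1=1&1=1 -> 1111
State from step 3 equals state from step 2 -> cycle length 1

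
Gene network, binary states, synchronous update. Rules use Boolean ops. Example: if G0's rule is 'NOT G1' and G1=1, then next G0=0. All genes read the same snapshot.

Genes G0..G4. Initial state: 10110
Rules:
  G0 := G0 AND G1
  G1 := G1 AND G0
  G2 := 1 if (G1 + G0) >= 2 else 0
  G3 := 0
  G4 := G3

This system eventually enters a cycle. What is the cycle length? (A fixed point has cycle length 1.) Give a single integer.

Step 0: 10110
Step 1: G0=G0&G1=1&0=0 G1=G1&G0=0&1=0 G2=(0+1>=2)=0 G3=0(const) G4=G3=1 -> 00001
Step 2: G0=G0&G1=0&0=0 G1=G1&G0=0&0=0 G2=(0+0>=2)=0 G3=0(const) G4=G3=0 -> 00000
Step 3: G0=G0&G1=0&0=0 G1=G1&G0=0&0=0 G2=(0+0>=2)=0 G3=0(const) G4=G3=0 -> 00000
State from step 3 equals state from step 2 -> cycle length 1

Answer: 1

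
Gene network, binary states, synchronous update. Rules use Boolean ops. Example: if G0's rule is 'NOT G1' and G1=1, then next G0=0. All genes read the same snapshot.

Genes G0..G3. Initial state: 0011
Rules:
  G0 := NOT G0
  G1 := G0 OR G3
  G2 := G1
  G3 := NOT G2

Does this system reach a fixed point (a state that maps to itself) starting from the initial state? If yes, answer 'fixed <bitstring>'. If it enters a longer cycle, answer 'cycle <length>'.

Answer: cycle 2

Derivation:
Step 0: 0011
Step 1: G0=NOT G0=NOT 0=1 G1=G0|G3=0|1=1 G2=G1=0 G3=NOT G2=NOT 1=0 -> 1100
Step 2: G0=NOT G0=NOT 1=0 G1=G0|G3=1|0=1 G2=G1=1 G3=NOT G2=NOT 0=1 -> 0111
Step 3: G0=NOT G0=NOT 0=1 G1=G0|G3=0|1=1 G2=G1=1 G3=NOT G2=NOT 1=0 -> 1110
Step 4: G0=NOT G0=NOT 1=0 G1=G0|G3=1|0=1 G2=G1=1 G3=NOT G2=NOT 1=0 -> 0110
Step 5: G0=NOT G0=NOT 0=1 G1=G0|G3=0|0=0 G2=G1=1 G3=NOT G2=NOT 1=0 -> 1010
Step 6: G0=NOT G0=NOT 1=0 G1=G0|G3=1|0=1 G2=G1=0 G3=NOT G2=NOT 1=0 -> 0100
Step 7: G0=NOT G0=NOT 0=1 G1=G0|G3=0|0=0 G2=G1=1 G3=NOT G2=NOT 0=1 -> 1011
Step 8: G0=NOT G0=NOT 1=0 G1=G0|G3=1|1=1 G2=G1=0 G3=NOT G2=NOT 1=0 -> 0100
Cycle of length 2 starting at step 6 -> no fixed point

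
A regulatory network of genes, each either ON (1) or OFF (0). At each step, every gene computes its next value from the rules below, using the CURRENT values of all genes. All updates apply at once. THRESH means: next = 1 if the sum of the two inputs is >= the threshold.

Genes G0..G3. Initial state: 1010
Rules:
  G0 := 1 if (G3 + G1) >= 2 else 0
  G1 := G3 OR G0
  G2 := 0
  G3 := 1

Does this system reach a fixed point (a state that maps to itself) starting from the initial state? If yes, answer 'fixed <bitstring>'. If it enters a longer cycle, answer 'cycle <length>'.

Step 0: 1010
Step 1: G0=(0+0>=2)=0 G1=G3|G0=0|1=1 G2=0(const) G3=1(const) -> 0101
Step 2: G0=(1+1>=2)=1 G1=G3|G0=1|0=1 G2=0(const) G3=1(const) -> 1101
Step 3: G0=(1+1>=2)=1 G1=G3|G0=1|1=1 G2=0(const) G3=1(const) -> 1101
Fixed point reached at step 2: 1101

Answer: fixed 1101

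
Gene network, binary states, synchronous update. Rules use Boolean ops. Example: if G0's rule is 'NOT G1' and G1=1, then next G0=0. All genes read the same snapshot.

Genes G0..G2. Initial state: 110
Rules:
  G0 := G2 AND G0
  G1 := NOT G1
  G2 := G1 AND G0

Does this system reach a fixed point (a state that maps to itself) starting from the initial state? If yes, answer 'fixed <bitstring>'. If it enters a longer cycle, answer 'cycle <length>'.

Step 0: 110
Step 1: G0=G2&G0=0&1=0 G1=NOT G1=NOT 1=0 G2=G1&G0=1&1=1 -> 001
Step 2: G0=G2&G0=1&0=0 G1=NOT G1=NOT 0=1 G2=G1&G0=0&0=0 -> 010
Step 3: G0=G2&G0=0&0=0 G1=NOT G1=NOT 1=0 G2=G1&G0=1&0=0 -> 000
Step 4: G0=G2&G0=0&0=0 G1=NOT G1=NOT 0=1 G2=G1&G0=0&0=0 -> 010
Cycle of length 2 starting at step 2 -> no fixed point

Answer: cycle 2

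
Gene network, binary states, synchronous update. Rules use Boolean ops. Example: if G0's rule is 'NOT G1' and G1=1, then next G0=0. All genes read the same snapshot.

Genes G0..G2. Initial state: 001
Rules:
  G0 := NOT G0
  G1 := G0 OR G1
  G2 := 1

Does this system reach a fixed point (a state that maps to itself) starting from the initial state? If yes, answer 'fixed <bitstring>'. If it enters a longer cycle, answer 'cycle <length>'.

Answer: cycle 2

Derivation:
Step 0: 001
Step 1: G0=NOT G0=NOT 0=1 G1=G0|G1=0|0=0 G2=1(const) -> 101
Step 2: G0=NOT G0=NOT 1=0 G1=G0|G1=1|0=1 G2=1(const) -> 011
Step 3: G0=NOT G0=NOT 0=1 G1=G0|G1=0|1=1 G2=1(const) -> 111
Step 4: G0=NOT G0=NOT 1=0 G1=G0|G1=1|1=1 G2=1(const) -> 011
Cycle of length 2 starting at step 2 -> no fixed point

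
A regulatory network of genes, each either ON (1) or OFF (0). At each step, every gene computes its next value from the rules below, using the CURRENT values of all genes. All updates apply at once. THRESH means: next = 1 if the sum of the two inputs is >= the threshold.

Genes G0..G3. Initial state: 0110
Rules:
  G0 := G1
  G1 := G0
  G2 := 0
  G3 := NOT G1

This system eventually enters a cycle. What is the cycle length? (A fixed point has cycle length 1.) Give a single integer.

Step 0: 0110
Step 1: G0=G1=1 G1=G0=0 G2=0(const) G3=NOT G1=NOT 1=0 -> 1000
Step 2: G0=G1=0 G1=G0=1 G2=0(const) G3=NOT G1=NOT 0=1 -> 0101
Step 3: G0=G1=1 G1=G0=0 G2=0(const) G3=NOT G1=NOT 1=0 -> 1000
State from step 3 equals state from step 1 -> cycle length 2

Answer: 2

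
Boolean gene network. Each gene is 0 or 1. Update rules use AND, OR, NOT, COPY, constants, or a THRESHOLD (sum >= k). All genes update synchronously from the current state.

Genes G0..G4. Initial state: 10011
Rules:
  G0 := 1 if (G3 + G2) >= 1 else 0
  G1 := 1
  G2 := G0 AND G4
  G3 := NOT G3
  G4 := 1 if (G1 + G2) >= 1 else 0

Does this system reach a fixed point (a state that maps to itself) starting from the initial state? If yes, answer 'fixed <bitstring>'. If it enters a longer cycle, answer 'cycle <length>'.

Step 0: 10011
Step 1: G0=(1+0>=1)=1 G1=1(const) G2=G0&G4=1&1=1 G3=NOT G3=NOT 1=0 G4=(0+0>=1)=0 -> 11100
Step 2: G0=(0+1>=1)=1 G1=1(const) G2=G0&G4=1&0=0 G3=NOT G3=NOT 0=1 G4=(1+1>=1)=1 -> 11011
Step 3: G0=(1+0>=1)=1 G1=1(const) G2=G0&G4=1&1=1 G3=NOT G3=NOT 1=0 G4=(1+0>=1)=1 -> 11101
Step 4: G0=(0+1>=1)=1 G1=1(const) G2=G0&G4=1&1=1 G3=NOT G3=NOT 0=1 G4=(1+1>=1)=1 -> 11111
Step 5: G0=(1+1>=1)=1 G1=1(const) G2=G0&G4=1&1=1 G3=NOT G3=NOT 1=0 G4=(1+1>=1)=1 -> 11101
Cycle of length 2 starting at step 3 -> no fixed point

Answer: cycle 2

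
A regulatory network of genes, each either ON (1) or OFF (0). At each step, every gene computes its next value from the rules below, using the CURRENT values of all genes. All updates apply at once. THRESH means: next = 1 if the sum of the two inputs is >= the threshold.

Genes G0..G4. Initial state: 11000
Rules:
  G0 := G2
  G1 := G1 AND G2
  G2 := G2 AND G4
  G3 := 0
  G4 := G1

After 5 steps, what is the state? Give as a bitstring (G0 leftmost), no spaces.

Step 1: G0=G2=0 G1=G1&G2=1&0=0 G2=G2&G4=0&0=0 G3=0(const) G4=G1=1 -> 00001
Step 2: G0=G2=0 G1=G1&G2=0&0=0 G2=G2&G4=0&1=0 G3=0(const) G4=G1=0 -> 00000
Step 3: G0=G2=0 G1=G1&G2=0&0=0 G2=G2&G4=0&0=0 G3=0(const) G4=G1=0 -> 00000
Step 4: G0=G2=0 G1=G1&G2=0&0=0 G2=G2&G4=0&0=0 G3=0(const) G4=G1=0 -> 00000
Step 5: G0=G2=0 G1=G1&G2=0&0=0 G2=G2&G4=0&0=0 G3=0(const) G4=G1=0 -> 00000

00000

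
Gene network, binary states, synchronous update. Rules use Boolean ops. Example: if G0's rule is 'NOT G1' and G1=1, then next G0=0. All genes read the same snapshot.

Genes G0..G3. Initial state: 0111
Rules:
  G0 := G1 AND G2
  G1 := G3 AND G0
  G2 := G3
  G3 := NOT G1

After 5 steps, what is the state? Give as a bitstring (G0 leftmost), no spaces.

Step 1: G0=G1&G2=1&1=1 G1=G3&G0=1&0=0 G2=G3=1 G3=NOT G1=NOT 1=0 -> 1010
Step 2: G0=G1&G2=0&1=0 G1=G3&G0=0&1=0 G2=G3=0 G3=NOT G1=NOT 0=1 -> 0001
Step 3: G0=G1&G2=0&0=0 G1=G3&G0=1&0=0 G2=G3=1 G3=NOT G1=NOT 0=1 -> 0011
Step 4: G0=G1&G2=0&1=0 G1=G3&G0=1&0=0 G2=G3=1 G3=NOT G1=NOT 0=1 -> 0011
Step 5: G0=G1&G2=0&1=0 G1=G3&G0=1&0=0 G2=G3=1 G3=NOT G1=NOT 0=1 -> 0011

0011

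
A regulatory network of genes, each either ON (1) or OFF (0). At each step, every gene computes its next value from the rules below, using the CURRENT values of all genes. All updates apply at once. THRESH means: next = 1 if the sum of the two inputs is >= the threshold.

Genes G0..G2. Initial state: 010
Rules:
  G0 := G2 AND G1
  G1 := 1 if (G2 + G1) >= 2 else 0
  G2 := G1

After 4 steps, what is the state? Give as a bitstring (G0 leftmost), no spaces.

Step 1: G0=G2&G1=0&1=0 G1=(0+1>=2)=0 G2=G1=1 -> 001
Step 2: G0=G2&G1=1&0=0 G1=(1+0>=2)=0 G2=G1=0 -> 000
Step 3: G0=G2&G1=0&0=0 G1=(0+0>=2)=0 G2=G1=0 -> 000
Step 4: G0=G2&G1=0&0=0 G1=(0+0>=2)=0 G2=G1=0 -> 000

000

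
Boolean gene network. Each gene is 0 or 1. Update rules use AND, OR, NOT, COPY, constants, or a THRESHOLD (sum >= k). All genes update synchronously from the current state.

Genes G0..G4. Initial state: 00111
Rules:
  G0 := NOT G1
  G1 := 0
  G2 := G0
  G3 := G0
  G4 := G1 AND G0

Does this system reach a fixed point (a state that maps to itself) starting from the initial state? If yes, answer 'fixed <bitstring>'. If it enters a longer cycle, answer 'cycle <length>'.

Step 0: 00111
Step 1: G0=NOT G1=NOT 0=1 G1=0(const) G2=G0=0 G3=G0=0 G4=G1&G0=0&0=0 -> 10000
Step 2: G0=NOT G1=NOT 0=1 G1=0(const) G2=G0=1 G3=G0=1 G4=G1&G0=0&1=0 -> 10110
Step 3: G0=NOT G1=NOT 0=1 G1=0(const) G2=G0=1 G3=G0=1 G4=G1&G0=0&1=0 -> 10110
Fixed point reached at step 2: 10110

Answer: fixed 10110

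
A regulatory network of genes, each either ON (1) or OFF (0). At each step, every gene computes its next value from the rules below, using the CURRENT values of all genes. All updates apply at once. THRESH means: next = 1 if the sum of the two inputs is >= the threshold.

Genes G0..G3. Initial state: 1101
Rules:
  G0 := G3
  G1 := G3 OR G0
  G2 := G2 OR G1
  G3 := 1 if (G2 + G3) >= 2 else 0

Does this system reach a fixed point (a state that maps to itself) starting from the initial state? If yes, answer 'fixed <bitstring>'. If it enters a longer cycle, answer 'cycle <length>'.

Step 0: 1101
Step 1: G0=G3=1 G1=G3|G0=1|1=1 G2=G2|G1=0|1=1 G3=(0+1>=2)=0 -> 1110
Step 2: G0=G3=0 G1=G3|G0=0|1=1 G2=G2|G1=1|1=1 G3=(1+0>=2)=0 -> 0110
Step 3: G0=G3=0 G1=G3|G0=0|0=0 G2=G2|G1=1|1=1 G3=(1+0>=2)=0 -> 0010
Step 4: G0=G3=0 G1=G3|G0=0|0=0 G2=G2|G1=1|0=1 G3=(1+0>=2)=0 -> 0010
Fixed point reached at step 3: 0010

Answer: fixed 0010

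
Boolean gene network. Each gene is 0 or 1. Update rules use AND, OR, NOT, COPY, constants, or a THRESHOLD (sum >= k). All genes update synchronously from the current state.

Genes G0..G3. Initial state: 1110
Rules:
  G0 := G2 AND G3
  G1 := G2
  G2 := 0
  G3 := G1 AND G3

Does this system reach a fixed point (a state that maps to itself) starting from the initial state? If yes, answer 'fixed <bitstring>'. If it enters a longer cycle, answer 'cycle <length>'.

Answer: fixed 0000

Derivation:
Step 0: 1110
Step 1: G0=G2&G3=1&0=0 G1=G2=1 G2=0(const) G3=G1&G3=1&0=0 -> 0100
Step 2: G0=G2&G3=0&0=0 G1=G2=0 G2=0(const) G3=G1&G3=1&0=0 -> 0000
Step 3: G0=G2&G3=0&0=0 G1=G2=0 G2=0(const) G3=G1&G3=0&0=0 -> 0000
Fixed point reached at step 2: 0000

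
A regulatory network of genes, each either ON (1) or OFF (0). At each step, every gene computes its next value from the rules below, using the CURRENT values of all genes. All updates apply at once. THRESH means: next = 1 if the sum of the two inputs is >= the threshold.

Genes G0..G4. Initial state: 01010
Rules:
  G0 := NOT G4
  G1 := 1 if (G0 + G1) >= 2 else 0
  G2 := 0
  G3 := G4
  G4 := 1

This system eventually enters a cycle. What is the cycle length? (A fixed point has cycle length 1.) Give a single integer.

Answer: 1

Derivation:
Step 0: 01010
Step 1: G0=NOT G4=NOT 0=1 G1=(0+1>=2)=0 G2=0(const) G3=G4=0 G4=1(const) -> 10001
Step 2: G0=NOT G4=NOT 1=0 G1=(1+0>=2)=0 G2=0(const) G3=G4=1 G4=1(const) -> 00011
Step 3: G0=NOT G4=NOT 1=0 G1=(0+0>=2)=0 G2=0(const) G3=G4=1 G4=1(const) -> 00011
State from step 3 equals state from step 2 -> cycle length 1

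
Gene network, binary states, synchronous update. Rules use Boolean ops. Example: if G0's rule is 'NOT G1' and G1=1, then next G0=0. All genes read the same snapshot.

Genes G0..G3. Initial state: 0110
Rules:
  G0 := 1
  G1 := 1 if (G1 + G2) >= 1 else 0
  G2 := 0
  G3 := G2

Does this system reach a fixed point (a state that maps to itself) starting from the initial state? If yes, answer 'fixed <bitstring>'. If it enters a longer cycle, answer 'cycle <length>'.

Step 0: 0110
Step 1: G0=1(const) G1=(1+1>=1)=1 G2=0(const) G3=G2=1 -> 1101
Step 2: G0=1(const) G1=(1+0>=1)=1 G2=0(const) G3=G2=0 -> 1100
Step 3: G0=1(const) G1=(1+0>=1)=1 G2=0(const) G3=G2=0 -> 1100
Fixed point reached at step 2: 1100

Answer: fixed 1100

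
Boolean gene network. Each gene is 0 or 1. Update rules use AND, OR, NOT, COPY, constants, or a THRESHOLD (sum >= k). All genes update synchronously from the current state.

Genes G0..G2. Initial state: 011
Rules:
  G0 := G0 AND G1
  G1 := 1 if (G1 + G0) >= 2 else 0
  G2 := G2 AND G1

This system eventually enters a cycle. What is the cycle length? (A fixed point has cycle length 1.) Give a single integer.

Answer: 1

Derivation:
Step 0: 011
Step 1: G0=G0&G1=0&1=0 G1=(1+0>=2)=0 G2=G2&G1=1&1=1 -> 001
Step 2: G0=G0&G1=0&0=0 G1=(0+0>=2)=0 G2=G2&G1=1&0=0 -> 000
Step 3: G0=G0&G1=0&0=0 G1=(0+0>=2)=0 G2=G2&G1=0&0=0 -> 000
State from step 3 equals state from step 2 -> cycle length 1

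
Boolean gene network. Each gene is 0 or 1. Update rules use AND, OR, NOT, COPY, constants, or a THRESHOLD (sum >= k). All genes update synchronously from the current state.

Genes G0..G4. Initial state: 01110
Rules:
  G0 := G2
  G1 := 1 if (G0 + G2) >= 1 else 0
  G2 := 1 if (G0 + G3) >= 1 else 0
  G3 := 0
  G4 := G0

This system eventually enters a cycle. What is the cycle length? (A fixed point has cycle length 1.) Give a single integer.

Answer: 1

Derivation:
Step 0: 01110
Step 1: G0=G2=1 G1=(0+1>=1)=1 G2=(0+1>=1)=1 G3=0(const) G4=G0=0 -> 11100
Step 2: G0=G2=1 G1=(1+1>=1)=1 G2=(1+0>=1)=1 G3=0(const) G4=G0=1 -> 11101
Step 3: G0=G2=1 G1=(1+1>=1)=1 G2=(1+0>=1)=1 G3=0(const) G4=G0=1 -> 11101
State from step 3 equals state from step 2 -> cycle length 1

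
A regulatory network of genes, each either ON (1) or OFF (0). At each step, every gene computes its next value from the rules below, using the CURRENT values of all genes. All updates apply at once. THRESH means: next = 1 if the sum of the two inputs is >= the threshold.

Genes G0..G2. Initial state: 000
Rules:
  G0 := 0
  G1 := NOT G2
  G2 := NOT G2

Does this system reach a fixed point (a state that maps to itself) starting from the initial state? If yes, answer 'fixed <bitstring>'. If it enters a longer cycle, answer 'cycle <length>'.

Step 0: 000
Step 1: G0=0(const) G1=NOT G2=NOT 0=1 G2=NOT G2=NOT 0=1 -> 011
Step 2: G0=0(const) G1=NOT G2=NOT 1=0 G2=NOT G2=NOT 1=0 -> 000
Cycle of length 2 starting at step 0 -> no fixed point

Answer: cycle 2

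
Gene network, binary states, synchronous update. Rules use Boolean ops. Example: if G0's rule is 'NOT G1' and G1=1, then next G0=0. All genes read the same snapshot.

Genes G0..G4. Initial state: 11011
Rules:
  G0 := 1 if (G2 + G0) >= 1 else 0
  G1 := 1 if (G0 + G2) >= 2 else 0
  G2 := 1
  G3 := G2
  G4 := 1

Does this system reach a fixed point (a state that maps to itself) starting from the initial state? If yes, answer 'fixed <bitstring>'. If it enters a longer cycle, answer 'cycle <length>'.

Step 0: 11011
Step 1: G0=(0+1>=1)=1 G1=(1+0>=2)=0 G2=1(const) G3=G2=0 G4=1(const) -> 10101
Step 2: G0=(1+1>=1)=1 G1=(1+1>=2)=1 G2=1(const) G3=G2=1 G4=1(const) -> 11111
Step 3: G0=(1+1>=1)=1 G1=(1+1>=2)=1 G2=1(const) G3=G2=1 G4=1(const) -> 11111
Fixed point reached at step 2: 11111

Answer: fixed 11111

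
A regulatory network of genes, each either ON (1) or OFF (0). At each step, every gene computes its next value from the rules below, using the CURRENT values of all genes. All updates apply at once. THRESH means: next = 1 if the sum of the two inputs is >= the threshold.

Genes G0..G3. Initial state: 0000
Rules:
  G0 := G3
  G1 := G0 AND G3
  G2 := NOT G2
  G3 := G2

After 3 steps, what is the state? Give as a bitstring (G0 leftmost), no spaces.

Step 1: G0=G3=0 G1=G0&G3=0&0=0 G2=NOT G2=NOT 0=1 G3=G2=0 -> 0010
Step 2: G0=G3=0 G1=G0&G3=0&0=0 G2=NOT G2=NOT 1=0 G3=G2=1 -> 0001
Step 3: G0=G3=1 G1=G0&G3=0&1=0 G2=NOT G2=NOT 0=1 G3=G2=0 -> 1010

1010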